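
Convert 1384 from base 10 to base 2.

Using repeated division by 2:
1384 ÷ 2 = 692 remainder 0
692 ÷ 2 = 346 remainder 0
346 ÷ 2 = 173 remainder 0
173 ÷ 2 = 86 remainder 1
86 ÷ 2 = 43 remainder 0
43 ÷ 2 = 21 remainder 1
21 ÷ 2 = 10 remainder 1
10 ÷ 2 = 5 remainder 0
5 ÷ 2 = 2 remainder 1
2 ÷ 2 = 1 remainder 0
1 ÷ 2 = 0 remainder 1
Reading remainders bottom to top: 10101101000



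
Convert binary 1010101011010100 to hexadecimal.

Group into 4-bit nibbles from right:
  1010 = A
  1010 = A
  1101 = D
  0100 = 4
Result: AAD4



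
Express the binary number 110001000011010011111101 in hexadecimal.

Group into 4-bit nibbles from right:
  1100 = C
  0100 = 4
  0011 = 3
  0100 = 4
  1111 = F
  1101 = D
Result: C434FD



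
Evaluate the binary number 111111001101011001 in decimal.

Sum of powers of 2 for each 1-bit:
2^0 + 2^3 + 2^4 + 2^6 + 2^8 + 2^9 + 2^12 + 2^13 + 2^14 + 2^15 + 2^16 + 2^17
= 1 + 8 + 16 + 64 + 256 + 512 + 4096 + 8192 + 16384 + 32768 + 65536 + 131072
= 258905



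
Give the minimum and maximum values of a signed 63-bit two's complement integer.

For 63-bit two's complement:
Minimum: -2^62 = -4611686018427387904
Maximum: 2^62 - 1 = 4611686018427387903



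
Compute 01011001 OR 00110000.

OR: 1 when either bit is 1
  01011001
| 00110000
----------
  01111001
Decimal: 89 | 48 = 121



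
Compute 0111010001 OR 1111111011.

OR: 1 when either bit is 1
  0111010001
| 1111111011
------------
  1111111011
Decimal: 465 | 1019 = 1019



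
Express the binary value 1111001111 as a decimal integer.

Sum of powers of 2 for each 1-bit:
2^0 + 2^1 + 2^2 + 2^3 + 2^6 + 2^7 + 2^8 + 2^9
= 1 + 2 + 4 + 8 + 64 + 128 + 256 + 512
= 975



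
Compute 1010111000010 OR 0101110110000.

OR: 1 when either bit is 1
  1010111000010
| 0101110110000
---------------
  1111111110010
Decimal: 5570 | 2992 = 8178



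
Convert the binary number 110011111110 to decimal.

Sum of powers of 2 for each 1-bit:
2^1 + 2^2 + 2^3 + 2^4 + 2^5 + 2^6 + 2^7 + 2^10 + 2^11
= 2 + 4 + 8 + 16 + 32 + 64 + 128 + 1024 + 2048
= 3326



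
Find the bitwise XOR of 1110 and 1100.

XOR: 1 when bits differ
  1110
^ 1100
------
  0010
Decimal: 14 ^ 12 = 2



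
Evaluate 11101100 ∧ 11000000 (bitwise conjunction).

AND: 1 only when both bits are 1
  11101100
& 11000000
----------
  11000000
Decimal: 236 & 192 = 192



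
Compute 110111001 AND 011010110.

AND: 1 only when both bits are 1
  110111001
& 011010110
-----------
  010010000
Decimal: 441 & 214 = 144



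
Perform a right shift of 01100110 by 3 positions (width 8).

Original: 01100110 (decimal 102)
Shift right by 3 positions
Drop the 3 low bits; fill with zeros on the left
Result: 00001100 (decimal 12)
Equivalent: 102 >> 3 = 102 ÷ 2^3 = 12



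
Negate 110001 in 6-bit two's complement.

Original (sign bit 1, negative): 110001
Step 1 - Invert all bits: 001110
Step 2 - Add 1: 001111
Verification: 110001 + 001111 = 1000000; discarding the end carry (carry out of the top bit) leaves the 6-bit value 000000, as required for x + (-x)



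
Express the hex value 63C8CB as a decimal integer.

Expand by place value (powers of 16):
Digit values: C = 12, B = 11
63C8CB = 6 × 16^5 + 3 × 16^4 + 12 × 16^3 + 8 × 16^2 + 12 × 16^1 + 11 × 16^0
= 6 × 1048576 + 3 × 65536 + 12 × 4096 + 8 × 256 + 12 × 16 + 11 × 1
= 6291456 + 196608 + 49152 + 2048 + 192 + 11
= 6539467



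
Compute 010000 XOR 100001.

XOR: 1 when bits differ
  010000
^ 100001
--------
  110001
Decimal: 16 ^ 33 = 49



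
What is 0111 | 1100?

OR: 1 when either bit is 1
  0111
| 1100
------
  1111
Decimal: 7 | 12 = 15



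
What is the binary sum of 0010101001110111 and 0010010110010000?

Add column by column from the right: bit + bit + carry-in; write the sum mod 2, carry 1 when the sum is 2 or 3.
carry:  0101111111100000
        0010101001110111
+       0010010110010000
------------------------
       00101000000000111
(the carry out of the leftmost column, 0, becomes the leading bit)
Decimal check:
  0010101001110111 = 8192 + 2048 + 512 + 64 + 32 + 16 + 4 + 2 + 1 = 10871
  0010010110010000 = 8192 + 1024 + 256 + 128 + 16 = 9616
  10871 + 9616 = 20487, and 00101000000000111 = 16384 + 4096 + 4 + 2 + 1 = 20487 ✓



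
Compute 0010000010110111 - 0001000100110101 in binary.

Method 1 - Direct subtraction (column by column from the right: bit − bit − borrow-in; if negative, add 2 and borrow 1 from the next column):
borrow: 0011111000000000
        0010000010110111
-       0001000100110101
------------------------
        0000111110000010

Method 2 - Add two's complement:
Two's complement of 0001000100110101: invert → 1110111011001010, add 1 → 1110111011001011
  0010000010110111
+ 1110111011001011
------------------
 10000111110000010  (end carry out of the top bit = 1)
Discarding the end carry: 0000111110000010
Decimal check:
  0010000010110111 = 8192 + 128 + 32 + 16 + 4 + 2 + 1 = 8375
  0001000100110101 = 4096 + 256 + 32 + 16 + 4 + 1 = 4405
  8375 - 4405 = 3970, and 0000111110000010 = 2048 + 1024 + 512 + 256 + 128 + 2 = 3970 ✓



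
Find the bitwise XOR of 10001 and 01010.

XOR: 1 when bits differ
  10001
^ 01010
-------
  11011
Decimal: 17 ^ 10 = 27



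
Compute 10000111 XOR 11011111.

XOR: 1 when bits differ
  10000111
^ 11011111
----------
  01011000
Decimal: 135 ^ 223 = 88



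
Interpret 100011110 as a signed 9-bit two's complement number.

Binary: 100011110
Sign bit: 1 (negative)
Invert: 011100001
Add 1:  011100010
Magnitude: 011100010 = 128 + 64 + 32 + 2 = 226
Value: -226



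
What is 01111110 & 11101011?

AND: 1 only when both bits are 1
  01111110
& 11101011
----------
  01101010
Decimal: 126 & 235 = 106



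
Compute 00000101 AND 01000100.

AND: 1 only when both bits are 1
  00000101
& 01000100
----------
  00000100
Decimal: 5 & 68 = 4



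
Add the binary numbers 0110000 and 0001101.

Add column by column from the right: bit + bit + carry-in; write the sum mod 2, carry 1 when the sum is 2 or 3.
carry:  0000000
        0110000
+       0001101
---------------
       00111101
(the carry out of the leftmost column, 0, becomes the leading bit)
Decimal check:
  0110000 = 32 + 16 = 48
  0001101 = 8 + 4 + 1 = 13
  48 + 13 = 61, and 00111101 = 32 + 16 + 8 + 4 + 1 = 61 ✓



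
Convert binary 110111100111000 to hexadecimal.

Group into 4-bit nibbles from right:
  0110 = 6
  1111 = F
  0011 = 3
  1000 = 8
Result: 6F38



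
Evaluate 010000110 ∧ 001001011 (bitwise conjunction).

AND: 1 only when both bits are 1
  010000110
& 001001011
-----------
  000000010
Decimal: 134 & 75 = 2



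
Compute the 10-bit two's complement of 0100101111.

Original: 0100101111
Step 1 - Invert all bits: 1011010000
Step 2 - Add 1: 1011010001
Verification: 0100101111 + 1011010001 = 10000000000; discarding the end carry (carry out of the top bit) leaves the 10-bit value 0000000000, as required for x + (-x)



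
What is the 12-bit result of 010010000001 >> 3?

Original: 010010000001 (decimal 1153)
Shift right by 3 positions
Drop the 3 low bits; fill with zeros on the left
Result: 000010010000 (decimal 144)
Equivalent: 1153 >> 3 = 1153 ÷ 2^3 = 144



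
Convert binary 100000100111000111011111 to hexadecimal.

Group into 4-bit nibbles from right:
  1000 = 8
  0010 = 2
  0111 = 7
  0001 = 1
  1101 = D
  1111 = F
Result: 8271DF



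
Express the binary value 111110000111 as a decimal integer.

Sum of powers of 2 for each 1-bit:
2^0 + 2^1 + 2^2 + 2^7 + 2^8 + 2^9 + 2^10 + 2^11
= 1 + 2 + 4 + 128 + 256 + 512 + 1024 + 2048
= 3975



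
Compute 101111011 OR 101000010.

OR: 1 when either bit is 1
  101111011
| 101000010
-----------
  101111011
Decimal: 379 | 322 = 379



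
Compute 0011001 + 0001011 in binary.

Add column by column from the right: bit + bit + carry-in; write the sum mod 2, carry 1 when the sum is 2 or 3.
carry:  0110110
        0011001
+       0001011
---------------
       00100100
(the carry out of the leftmost column, 0, becomes the leading bit)
Decimal check:
  0011001 = 16 + 8 + 1 = 25
  0001011 = 8 + 2 + 1 = 11
  25 + 11 = 36, and 00100100 = 32 + 4 = 36 ✓



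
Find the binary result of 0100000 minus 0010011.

Method 1 - Direct subtraction (column by column from the right: bit − bit − borrow-in; if negative, add 2 and borrow 1 from the next column):
borrow: 0111110
        0100000
-       0010011
---------------
        0001101

Method 2 - Add two's complement:
Two's complement of 0010011: invert → 1101100, add 1 → 1101101
  0100000
+ 1101101
---------
 10001101  (end carry out of the top bit = 1)
Discarding the end carry: 0001101
Decimal check:
  0100000 = 32
  0010011 = 16 + 2 + 1 = 19
  32 - 19 = 13, and 0001101 = 8 + 4 + 1 = 13 ✓



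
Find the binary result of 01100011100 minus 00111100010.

Method 1 - Direct subtraction (column by column from the right: bit − bit − borrow-in; if negative, add 2 and borrow 1 from the next column):
borrow: 01111000100
        01100011100
-       00111100010
-------------------
        00100111010

Method 2 - Add two's complement:
Two's complement of 00111100010: invert → 11000011101, add 1 → 11000011110
  01100011100
+ 11000011110
-------------
 100100111010  (end carry out of the top bit = 1)
Discarding the end carry: 00100111010
Decimal check:
  01100011100 = 512 + 256 + 16 + 8 + 4 = 796
  00111100010 = 256 + 128 + 64 + 32 + 2 = 482
  796 - 482 = 314, and 00100111010 = 256 + 32 + 16 + 8 + 2 = 314 ✓



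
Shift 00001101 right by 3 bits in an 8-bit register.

Original: 00001101 (decimal 13)
Shift right by 3 positions
Drop the 3 low bits; fill with zeros on the left
Result: 00000001 (decimal 1)
Equivalent: 13 >> 3 = 13 ÷ 2^3 = 1



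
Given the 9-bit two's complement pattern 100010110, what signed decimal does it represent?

Binary: 100010110
Sign bit: 1 (negative)
Invert: 011101001
Add 1:  011101010
Magnitude: 011101010 = 128 + 64 + 32 + 8 + 2 = 234
Value: -234



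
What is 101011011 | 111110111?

OR: 1 when either bit is 1
  101011011
| 111110111
-----------
  111111111
Decimal: 347 | 503 = 511



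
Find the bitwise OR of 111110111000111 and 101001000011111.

OR: 1 when either bit is 1
  111110111000111
| 101001000011111
-----------------
  111111111011111
Decimal: 32199 | 21023 = 32735



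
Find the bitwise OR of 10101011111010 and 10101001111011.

OR: 1 when either bit is 1
  10101011111010
| 10101001111011
----------------
  10101011111011
Decimal: 11002 | 10875 = 11003



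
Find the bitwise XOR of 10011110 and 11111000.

XOR: 1 when bits differ
  10011110
^ 11111000
----------
  01100110
Decimal: 158 ^ 248 = 102



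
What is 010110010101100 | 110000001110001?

OR: 1 when either bit is 1
  010110010101100
| 110000001110001
-----------------
  110110011111101
Decimal: 11436 | 24689 = 27901



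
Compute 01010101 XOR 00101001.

XOR: 1 when bits differ
  01010101
^ 00101001
----------
  01111100
Decimal: 85 ^ 41 = 124



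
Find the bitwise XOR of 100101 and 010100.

XOR: 1 when bits differ
  100101
^ 010100
--------
  110001
Decimal: 37 ^ 20 = 49



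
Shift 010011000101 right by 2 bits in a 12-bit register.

Original: 010011000101 (decimal 1221)
Shift right by 2 positions
Drop the 2 low bits; fill with zeros on the left
Result: 000100110001 (decimal 305)
Equivalent: 1221 >> 2 = 1221 ÷ 2^2 = 305



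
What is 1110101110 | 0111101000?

OR: 1 when either bit is 1
  1110101110
| 0111101000
------------
  1111101110
Decimal: 942 | 488 = 1006



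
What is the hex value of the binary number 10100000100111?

Group into 4-bit nibbles from right:
  0010 = 2
  1000 = 8
  0010 = 2
  0111 = 7
Result: 2827



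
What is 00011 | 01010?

OR: 1 when either bit is 1
  00011
| 01010
-------
  01011
Decimal: 3 | 10 = 11



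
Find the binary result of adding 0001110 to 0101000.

Add column by column from the right: bit + bit + carry-in; write the sum mod 2, carry 1 when the sum is 2 or 3.
carry:  0010000
        0001110
+       0101000
---------------
       00110110
(the carry out of the leftmost column, 0, becomes the leading bit)
Decimal check:
  0001110 = 8 + 4 + 2 = 14
  0101000 = 32 + 8 = 40
  14 + 40 = 54, and 00110110 = 32 + 16 + 4 + 2 = 54 ✓



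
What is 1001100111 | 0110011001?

OR: 1 when either bit is 1
  1001100111
| 0110011001
------------
  1111111111
Decimal: 615 | 409 = 1023



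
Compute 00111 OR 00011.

OR: 1 when either bit is 1
  00111
| 00011
-------
  00111
Decimal: 7 | 3 = 7



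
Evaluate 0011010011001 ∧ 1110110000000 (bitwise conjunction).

AND: 1 only when both bits are 1
  0011010011001
& 1110110000000
---------------
  0010010000000
Decimal: 1689 & 7552 = 1152



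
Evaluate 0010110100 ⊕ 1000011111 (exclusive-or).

XOR: 1 when bits differ
  0010110100
^ 1000011111
------------
  1010101011
Decimal: 180 ^ 543 = 683



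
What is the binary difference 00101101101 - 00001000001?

Method 1 - Direct subtraction (column by column from the right: bit − bit − borrow-in; if negative, add 2 and borrow 1 from the next column):
borrow: 00000000000
        00101101101
-       00001000001
-------------------
        00100101100

Method 2 - Add two's complement:
Two's complement of 00001000001: invert → 11110111110, add 1 → 11110111111
  00101101101
+ 11110111111
-------------
 100100101100  (end carry out of the top bit = 1)
Discarding the end carry: 00100101100
Decimal check:
  00101101101 = 256 + 64 + 32 + 8 + 4 + 1 = 365
  00001000001 = 64 + 1 = 65
  365 - 65 = 300, and 00100101100 = 256 + 32 + 8 + 4 = 300 ✓



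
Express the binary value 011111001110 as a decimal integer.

Sum of powers of 2 for each 1-bit:
2^1 + 2^2 + 2^3 + 2^6 + 2^7 + 2^8 + 2^9 + 2^10
= 2 + 4 + 8 + 64 + 128 + 256 + 512 + 1024
= 1998



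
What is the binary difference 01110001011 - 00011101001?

Method 1 - Direct subtraction (column by column from the right: bit − bit − borrow-in; if negative, add 2 and borrow 1 from the next column):
borrow: 00111000000
        01110001011
-       00011101001
-------------------
        01010100010

Method 2 - Add two's complement:
Two's complement of 00011101001: invert → 11100010110, add 1 → 11100010111
  01110001011
+ 11100010111
-------------
 101010100010  (end carry out of the top bit = 1)
Discarding the end carry: 01010100010
Decimal check:
  01110001011 = 512 + 256 + 128 + 8 + 2 + 1 = 907
  00011101001 = 128 + 64 + 32 + 8 + 1 = 233
  907 - 233 = 674, and 01010100010 = 512 + 128 + 32 + 2 = 674 ✓



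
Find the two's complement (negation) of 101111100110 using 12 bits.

Original (sign bit 1, negative): 101111100110
Step 1 - Invert all bits: 010000011001
Step 2 - Add 1: 010000011010
Verification: 101111100110 + 010000011010 = 1000000000000; discarding the end carry (carry out of the top bit) leaves the 12-bit value 000000000000, as required for x + (-x)



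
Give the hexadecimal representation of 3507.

Using repeated division by 16 (digits 10–15 are A–F):
3507 ÷ 16 = 219 remainder 3
219 ÷ 16 = 13 remainder 11 (B)
13 ÷ 16 = 0 remainder 13 (D)
Reading remainders bottom to top: DB3



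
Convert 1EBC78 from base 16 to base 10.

Expand by place value (powers of 16):
Digit values: E = 14, B = 11, C = 12
1EBC78 = 1 × 16^5 + 14 × 16^4 + 11 × 16^3 + 12 × 16^2 + 7 × 16^1 + 8 × 16^0
= 1 × 1048576 + 14 × 65536 + 11 × 4096 + 12 × 256 + 7 × 16 + 8 × 1
= 1048576 + 917504 + 45056 + 3072 + 112 + 8
= 2014328



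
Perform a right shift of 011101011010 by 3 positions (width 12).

Original: 011101011010 (decimal 1882)
Shift right by 3 positions
Drop the 3 low bits; fill with zeros on the left
Result: 000011101011 (decimal 235)
Equivalent: 1882 >> 3 = 1882 ÷ 2^3 = 235



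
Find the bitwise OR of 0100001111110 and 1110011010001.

OR: 1 when either bit is 1
  0100001111110
| 1110011010001
---------------
  1110011111111
Decimal: 2174 | 7377 = 7423



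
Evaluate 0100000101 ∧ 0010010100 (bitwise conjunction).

AND: 1 only when both bits are 1
  0100000101
& 0010010100
------------
  0000000100
Decimal: 261 & 148 = 4



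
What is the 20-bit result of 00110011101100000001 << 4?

Original: 00110011101100000001 (decimal 211713)
Shift left by 4 positions
Append 4 zeros on the right and drop the 4 high bits that overflow the 20-bit width
Result: 00111011000000010000 (decimal 241680)
Equivalent: 211713 << 4 = 211713 × 2^4 = 3387408, truncated to 20 bits = 241680



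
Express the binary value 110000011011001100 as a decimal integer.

Sum of powers of 2 for each 1-bit:
2^2 + 2^3 + 2^6 + 2^7 + 2^9 + 2^10 + 2^16 + 2^17
= 4 + 8 + 64 + 128 + 512 + 1024 + 65536 + 131072
= 198348



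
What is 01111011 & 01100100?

AND: 1 only when both bits are 1
  01111011
& 01100100
----------
  01100000
Decimal: 123 & 100 = 96



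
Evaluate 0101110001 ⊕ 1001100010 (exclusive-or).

XOR: 1 when bits differ
  0101110001
^ 1001100010
------------
  1100010011
Decimal: 369 ^ 610 = 787



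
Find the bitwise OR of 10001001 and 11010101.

OR: 1 when either bit is 1
  10001001
| 11010101
----------
  11011101
Decimal: 137 | 213 = 221



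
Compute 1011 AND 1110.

AND: 1 only when both bits are 1
  1011
& 1110
------
  1010
Decimal: 11 & 14 = 10



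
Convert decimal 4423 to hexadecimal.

Using repeated division by 16 (digits 10–15 are A–F):
4423 ÷ 16 = 276 remainder 7
276 ÷ 16 = 17 remainder 4
17 ÷ 16 = 1 remainder 1
1 ÷ 16 = 0 remainder 1
Reading remainders bottom to top: 1147



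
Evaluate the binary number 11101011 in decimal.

Sum of powers of 2 for each 1-bit:
2^0 + 2^1 + 2^3 + 2^5 + 2^6 + 2^7
= 1 + 2 + 8 + 32 + 64 + 128
= 235



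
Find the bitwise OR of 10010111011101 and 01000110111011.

OR: 1 when either bit is 1
  10010111011101
| 01000110111011
----------------
  11010111111111
Decimal: 9693 | 4539 = 13823



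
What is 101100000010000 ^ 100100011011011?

XOR: 1 when bits differ
  101100000010000
^ 100100011011011
-----------------
  001000011001011
Decimal: 22544 ^ 18651 = 4299



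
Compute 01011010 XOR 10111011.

XOR: 1 when bits differ
  01011010
^ 10111011
----------
  11100001
Decimal: 90 ^ 187 = 225



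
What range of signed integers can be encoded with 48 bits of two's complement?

For 48-bit two's complement:
Minimum: -2^47 = -140737488355328
Maximum: 2^47 - 1 = 140737488355327



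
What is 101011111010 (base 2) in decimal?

Sum of powers of 2 for each 1-bit:
2^1 + 2^3 + 2^4 + 2^5 + 2^6 + 2^7 + 2^9 + 2^11
= 2 + 8 + 16 + 32 + 64 + 128 + 512 + 2048
= 2810



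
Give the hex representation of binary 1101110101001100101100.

Group into 4-bit nibbles from right:
  0011 = 3
  0111 = 7
  0101 = 5
  0011 = 3
  0010 = 2
  1100 = C
Result: 37532C



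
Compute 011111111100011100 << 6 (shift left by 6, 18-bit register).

Original: 011111111100011100 (decimal 130844)
Shift left by 6 positions
Append 6 zeros on the right and drop the 6 high bits that overflow the 18-bit width
Result: 111100011100000000 (decimal 247552)
Equivalent: 130844 << 6 = 130844 × 2^6 = 8374016, truncated to 18 bits = 247552



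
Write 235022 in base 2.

Using repeated division by 2:
235022 ÷ 2 = 117511 remainder 0
117511 ÷ 2 = 58755 remainder 1
58755 ÷ 2 = 29377 remainder 1
29377 ÷ 2 = 14688 remainder 1
14688 ÷ 2 = 7344 remainder 0
7344 ÷ 2 = 3672 remainder 0
3672 ÷ 2 = 1836 remainder 0
1836 ÷ 2 = 918 remainder 0
918 ÷ 2 = 459 remainder 0
459 ÷ 2 = 229 remainder 1
229 ÷ 2 = 114 remainder 1
114 ÷ 2 = 57 remainder 0
57 ÷ 2 = 28 remainder 1
28 ÷ 2 = 14 remainder 0
14 ÷ 2 = 7 remainder 0
7 ÷ 2 = 3 remainder 1
3 ÷ 2 = 1 remainder 1
1 ÷ 2 = 0 remainder 1
Reading remainders bottom to top: 111001011000001110



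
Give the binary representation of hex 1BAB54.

Convert each hex digit to 4 bits:
  1 = 0001
  B = 1011
  A = 1010
  B = 1011
  5 = 0101
  4 = 0100
Concatenate: 000110111010101101010100



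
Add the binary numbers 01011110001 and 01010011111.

Add column by column from the right: bit + bit + carry-in; write the sum mod 2, carry 1 when the sum is 2 or 3.
carry:  10111111110
        01011110001
+       01010011111
-------------------
       010110010000
(the carry out of the leftmost column, 0, becomes the leading bit)
Decimal check:
  01011110001 = 512 + 128 + 64 + 32 + 16 + 1 = 753
  01010011111 = 512 + 128 + 16 + 8 + 4 + 2 + 1 = 671
  753 + 671 = 1424, and 010110010000 = 1024 + 256 + 128 + 16 = 1424 ✓



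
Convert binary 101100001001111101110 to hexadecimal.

Group into 4-bit nibbles from right:
  0001 = 1
  0110 = 6
  0001 = 1
  0011 = 3
  1110 = E
  1110 = E
Result: 1613EE



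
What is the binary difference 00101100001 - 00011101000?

Method 1 - Direct subtraction (column by column from the right: bit − bit − borrow-in; if negative, add 2 and borrow 1 from the next column):
borrow: 00111110000
        00101100001
-       00011101000
-------------------
        00001111001

Method 2 - Add two's complement:
Two's complement of 00011101000: invert → 11100010111, add 1 → 11100011000
  00101100001
+ 11100011000
-------------
 100001111001  (end carry out of the top bit = 1)
Discarding the end carry: 00001111001
Decimal check:
  00101100001 = 256 + 64 + 32 + 1 = 353
  00011101000 = 128 + 64 + 32 + 8 = 232
  353 - 232 = 121, and 00001111001 = 64 + 32 + 16 + 8 + 1 = 121 ✓



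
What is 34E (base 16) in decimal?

Expand by place value (powers of 16):
Digit values: E = 14
34E = 3 × 16^2 + 4 × 16^1 + 14 × 16^0
= 3 × 256 + 4 × 16 + 14 × 1
= 768 + 64 + 14
= 846



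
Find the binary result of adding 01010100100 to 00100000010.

Add column by column from the right: bit + bit + carry-in; write the sum mod 2, carry 1 when the sum is 2 or 3.
carry:  00000000000
        01010100100
+       00100000010
-------------------
       001110100110
(the carry out of the leftmost column, 0, becomes the leading bit)
Decimal check:
  01010100100 = 512 + 128 + 32 + 4 = 676
  00100000010 = 256 + 2 = 258
  676 + 258 = 934, and 001110100110 = 512 + 256 + 128 + 32 + 4 + 2 = 934 ✓



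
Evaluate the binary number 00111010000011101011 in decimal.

Sum of powers of 2 for each 1-bit:
2^0 + 2^1 + 2^3 + 2^5 + 2^6 + 2^7 + 2^13 + 2^15 + 2^16 + 2^17
= 1 + 2 + 8 + 32 + 64 + 128 + 8192 + 32768 + 65536 + 131072
= 237803



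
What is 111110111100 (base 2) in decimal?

Sum of powers of 2 for each 1-bit:
2^2 + 2^3 + 2^4 + 2^5 + 2^7 + 2^8 + 2^9 + 2^10 + 2^11
= 4 + 8 + 16 + 32 + 128 + 256 + 512 + 1024 + 2048
= 4028



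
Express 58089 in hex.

Using repeated division by 16 (digits 10–15 are A–F):
58089 ÷ 16 = 3630 remainder 9
3630 ÷ 16 = 226 remainder 14 (E)
226 ÷ 16 = 14 remainder 2
14 ÷ 16 = 0 remainder 14 (E)
Reading remainders bottom to top: E2E9



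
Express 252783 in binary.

Using repeated division by 2:
252783 ÷ 2 = 126391 remainder 1
126391 ÷ 2 = 63195 remainder 1
63195 ÷ 2 = 31597 remainder 1
31597 ÷ 2 = 15798 remainder 1
15798 ÷ 2 = 7899 remainder 0
7899 ÷ 2 = 3949 remainder 1
3949 ÷ 2 = 1974 remainder 1
1974 ÷ 2 = 987 remainder 0
987 ÷ 2 = 493 remainder 1
493 ÷ 2 = 246 remainder 1
246 ÷ 2 = 123 remainder 0
123 ÷ 2 = 61 remainder 1
61 ÷ 2 = 30 remainder 1
30 ÷ 2 = 15 remainder 0
15 ÷ 2 = 7 remainder 1
7 ÷ 2 = 3 remainder 1
3 ÷ 2 = 1 remainder 1
1 ÷ 2 = 0 remainder 1
Reading remainders bottom to top: 111101101101101111



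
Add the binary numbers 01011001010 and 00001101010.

Add column by column from the right: bit + bit + carry-in; write the sum mod 2, carry 1 when the sum is 2 or 3.
carry:  00110010100
        01011001010
+       00001101010
-------------------
       001100110100
(the carry out of the leftmost column, 0, becomes the leading bit)
Decimal check:
  01011001010 = 512 + 128 + 64 + 8 + 2 = 714
  00001101010 = 64 + 32 + 8 + 2 = 106
  714 + 106 = 820, and 001100110100 = 512 + 256 + 32 + 16 + 4 = 820 ✓



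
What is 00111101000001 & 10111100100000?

AND: 1 only when both bits are 1
  00111101000001
& 10111100100000
----------------
  00111100000000
Decimal: 3905 & 12064 = 3840



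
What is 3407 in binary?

Using repeated division by 2:
3407 ÷ 2 = 1703 remainder 1
1703 ÷ 2 = 851 remainder 1
851 ÷ 2 = 425 remainder 1
425 ÷ 2 = 212 remainder 1
212 ÷ 2 = 106 remainder 0
106 ÷ 2 = 53 remainder 0
53 ÷ 2 = 26 remainder 1
26 ÷ 2 = 13 remainder 0
13 ÷ 2 = 6 remainder 1
6 ÷ 2 = 3 remainder 0
3 ÷ 2 = 1 remainder 1
1 ÷ 2 = 0 remainder 1
Reading remainders bottom to top: 110101001111



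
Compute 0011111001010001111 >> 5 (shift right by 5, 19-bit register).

Original: 0011111001010001111 (decimal 127631)
Shift right by 5 positions
Drop the 5 low bits; fill with zeros on the left
Result: 0000000111110010100 (decimal 3988)
Equivalent: 127631 >> 5 = 127631 ÷ 2^5 = 3988



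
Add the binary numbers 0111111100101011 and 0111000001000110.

Add column by column from the right: bit + bit + carry-in; write the sum mod 2, carry 1 when the sum is 2 or 3.
carry:  1110000000011100
        0111111100101011
+       0111000001000110
------------------------
       01110111101110001
(the carry out of the leftmost column, 0, becomes the leading bit)
Decimal check:
  0111111100101011 = 16384 + 8192 + 4096 + 2048 + 1024 + 512 + 256 + 32 + 8 + 2 + 1 = 32555
  0111000001000110 = 16384 + 8192 + 4096 + 64 + 4 + 2 = 28742
  32555 + 28742 = 61297, and 01110111101110001 = 32768 + 16384 + 8192 + 2048 + 1024 + 512 + 256 + 64 + 32 + 16 + 1 = 61297 ✓



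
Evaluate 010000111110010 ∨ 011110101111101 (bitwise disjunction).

OR: 1 when either bit is 1
  010000111110010
| 011110101111101
-----------------
  011110111111111
Decimal: 8690 | 15741 = 15871



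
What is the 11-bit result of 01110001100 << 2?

Original: 01110001100 (decimal 908)
Shift left by 2 positions
Append 2 zeros on the right and drop the 2 high bits that overflow the 11-bit width
Result: 11000110000 (decimal 1584)
Equivalent: 908 << 2 = 908 × 2^2 = 3632, truncated to 11 bits = 1584



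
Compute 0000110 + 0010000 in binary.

Add column by column from the right: bit + bit + carry-in; write the sum mod 2, carry 1 when the sum is 2 or 3.
carry:  0000000
        0000110
+       0010000
---------------
       00010110
(the carry out of the leftmost column, 0, becomes the leading bit)
Decimal check:
  0000110 = 4 + 2 = 6
  0010000 = 16
  6 + 16 = 22, and 00010110 = 16 + 4 + 2 = 22 ✓



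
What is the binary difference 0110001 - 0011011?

Method 1 - Direct subtraction (column by column from the right: bit − bit − borrow-in; if negative, add 2 and borrow 1 from the next column):
borrow: 0111100
        0110001
-       0011011
---------------
        0010110

Method 2 - Add two's complement:
Two's complement of 0011011: invert → 1100100, add 1 → 1100101
  0110001
+ 1100101
---------
 10010110  (end carry out of the top bit = 1)
Discarding the end carry: 0010110
Decimal check:
  0110001 = 32 + 16 + 1 = 49
  0011011 = 16 + 8 + 2 + 1 = 27
  49 - 27 = 22, and 0010110 = 16 + 4 + 2 = 22 ✓



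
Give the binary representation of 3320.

Using repeated division by 2:
3320 ÷ 2 = 1660 remainder 0
1660 ÷ 2 = 830 remainder 0
830 ÷ 2 = 415 remainder 0
415 ÷ 2 = 207 remainder 1
207 ÷ 2 = 103 remainder 1
103 ÷ 2 = 51 remainder 1
51 ÷ 2 = 25 remainder 1
25 ÷ 2 = 12 remainder 1
12 ÷ 2 = 6 remainder 0
6 ÷ 2 = 3 remainder 0
3 ÷ 2 = 1 remainder 1
1 ÷ 2 = 0 remainder 1
Reading remainders bottom to top: 110011111000



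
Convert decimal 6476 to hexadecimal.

Using repeated division by 16 (digits 10–15 are A–F):
6476 ÷ 16 = 404 remainder 12 (C)
404 ÷ 16 = 25 remainder 4
25 ÷ 16 = 1 remainder 9
1 ÷ 16 = 0 remainder 1
Reading remainders bottom to top: 194C



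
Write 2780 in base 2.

Using repeated division by 2:
2780 ÷ 2 = 1390 remainder 0
1390 ÷ 2 = 695 remainder 0
695 ÷ 2 = 347 remainder 1
347 ÷ 2 = 173 remainder 1
173 ÷ 2 = 86 remainder 1
86 ÷ 2 = 43 remainder 0
43 ÷ 2 = 21 remainder 1
21 ÷ 2 = 10 remainder 1
10 ÷ 2 = 5 remainder 0
5 ÷ 2 = 2 remainder 1
2 ÷ 2 = 1 remainder 0
1 ÷ 2 = 0 remainder 1
Reading remainders bottom to top: 101011011100



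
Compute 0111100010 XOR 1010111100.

XOR: 1 when bits differ
  0111100010
^ 1010111100
------------
  1101011110
Decimal: 482 ^ 700 = 862



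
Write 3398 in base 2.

Using repeated division by 2:
3398 ÷ 2 = 1699 remainder 0
1699 ÷ 2 = 849 remainder 1
849 ÷ 2 = 424 remainder 1
424 ÷ 2 = 212 remainder 0
212 ÷ 2 = 106 remainder 0
106 ÷ 2 = 53 remainder 0
53 ÷ 2 = 26 remainder 1
26 ÷ 2 = 13 remainder 0
13 ÷ 2 = 6 remainder 1
6 ÷ 2 = 3 remainder 0
3 ÷ 2 = 1 remainder 1
1 ÷ 2 = 0 remainder 1
Reading remainders bottom to top: 110101000110



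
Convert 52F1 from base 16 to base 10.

Expand by place value (powers of 16):
Digit values: F = 15
52F1 = 5 × 16^3 + 2 × 16^2 + 15 × 16^1 + 1 × 16^0
= 5 × 4096 + 2 × 256 + 15 × 16 + 1 × 1
= 20480 + 512 + 240 + 1
= 21233



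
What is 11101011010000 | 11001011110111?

OR: 1 when either bit is 1
  11101011010000
| 11001011110111
----------------
  11101011110111
Decimal: 15056 | 13047 = 15095



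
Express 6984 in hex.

Using repeated division by 16 (digits 10–15 are A–F):
6984 ÷ 16 = 436 remainder 8
436 ÷ 16 = 27 remainder 4
27 ÷ 16 = 1 remainder 11 (B)
1 ÷ 16 = 0 remainder 1
Reading remainders bottom to top: 1B48



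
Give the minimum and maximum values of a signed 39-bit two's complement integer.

For 39-bit two's complement:
Minimum: -2^38 = -274877906944
Maximum: 2^38 - 1 = 274877906943



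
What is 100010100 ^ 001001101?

XOR: 1 when bits differ
  100010100
^ 001001101
-----------
  101011001
Decimal: 276 ^ 77 = 345



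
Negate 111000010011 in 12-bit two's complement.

Original (sign bit 1, negative): 111000010011
Step 1 - Invert all bits: 000111101100
Step 2 - Add 1: 000111101101
Verification: 111000010011 + 000111101101 = 1000000000000; discarding the end carry (carry out of the top bit) leaves the 12-bit value 000000000000, as required for x + (-x)



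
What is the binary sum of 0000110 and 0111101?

Add column by column from the right: bit + bit + carry-in; write the sum mod 2, carry 1 when the sum is 2 or 3.
carry:  1111000
        0000110
+       0111101
---------------
       01000011
(the carry out of the leftmost column, 0, becomes the leading bit)
Decimal check:
  0000110 = 4 + 2 = 6
  0111101 = 32 + 16 + 8 + 4 + 1 = 61
  6 + 61 = 67, and 01000011 = 64 + 2 + 1 = 67 ✓



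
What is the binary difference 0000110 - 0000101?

Method 1 - Direct subtraction (column by column from the right: bit − bit − borrow-in; if negative, add 2 and borrow 1 from the next column):
borrow: 0000010
        0000110
-       0000101
---------------
        0000001

Method 2 - Add two's complement:
Two's complement of 0000101: invert → 1111010, add 1 → 1111011
  0000110
+ 1111011
---------
 10000001  (end carry out of the top bit = 1)
Discarding the end carry: 0000001
Decimal check:
  0000110 = 4 + 2 = 6
  0000101 = 4 + 1 = 5
  6 - 5 = 1, and 0000001 = 1 ✓



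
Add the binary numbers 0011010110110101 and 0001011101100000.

Add column by column from the right: bit + bit + carry-in; write the sum mod 2, carry 1 when the sum is 2 or 3.
carry:  0110111111000000
        0011010110110101
+       0001011101100000
------------------------
       00100110100010101
(the carry out of the leftmost column, 0, becomes the leading bit)
Decimal check:
  0011010110110101 = 8192 + 4096 + 1024 + 256 + 128 + 32 + 16 + 4 + 1 = 13749
  0001011101100000 = 4096 + 1024 + 512 + 256 + 64 + 32 = 5984
  13749 + 5984 = 19733, and 00100110100010101 = 16384 + 2048 + 1024 + 256 + 16 + 4 + 1 = 19733 ✓



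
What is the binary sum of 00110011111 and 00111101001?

Add column by column from the right: bit + bit + carry-in; write the sum mod 2, carry 1 when the sum is 2 or 3.
carry:  01111111110
        00110011111
+       00111101001
-------------------
       001110001000
(the carry out of the leftmost column, 0, becomes the leading bit)
Decimal check:
  00110011111 = 256 + 128 + 16 + 8 + 4 + 2 + 1 = 415
  00111101001 = 256 + 128 + 64 + 32 + 8 + 1 = 489
  415 + 489 = 904, and 001110001000 = 512 + 256 + 128 + 8 = 904 ✓



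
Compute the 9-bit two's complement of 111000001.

Original (sign bit 1, negative): 111000001
Step 1 - Invert all bits: 000111110
Step 2 - Add 1: 000111111
Verification: 111000001 + 000111111 = 1000000000; discarding the end carry (carry out of the top bit) leaves the 9-bit value 000000000, as required for x + (-x)



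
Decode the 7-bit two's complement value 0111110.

Binary: 0111110
Sign bit: 0 (non-negative)
Read directly as an unsigned value:
0111110 = 32 + 16 + 8 + 4 + 2 = 62
Value: 62



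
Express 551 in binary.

Using repeated division by 2:
551 ÷ 2 = 275 remainder 1
275 ÷ 2 = 137 remainder 1
137 ÷ 2 = 68 remainder 1
68 ÷ 2 = 34 remainder 0
34 ÷ 2 = 17 remainder 0
17 ÷ 2 = 8 remainder 1
8 ÷ 2 = 4 remainder 0
4 ÷ 2 = 2 remainder 0
2 ÷ 2 = 1 remainder 0
1 ÷ 2 = 0 remainder 1
Reading remainders bottom to top: 1000100111



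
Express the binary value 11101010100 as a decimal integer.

Sum of powers of 2 for each 1-bit:
2^2 + 2^4 + 2^6 + 2^8 + 2^9 + 2^10
= 4 + 16 + 64 + 256 + 512 + 1024
= 1876



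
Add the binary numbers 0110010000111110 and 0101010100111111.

Add column by column from the right: bit + bit + carry-in; write the sum mod 2, carry 1 when the sum is 2 or 3.
carry:  1000100001111100
        0110010000111110
+       0101010100111111
------------------------
       01011100101111101
(the carry out of the leftmost column, 0, becomes the leading bit)
Decimal check:
  0110010000111110 = 16384 + 8192 + 1024 + 32 + 16 + 8 + 4 + 2 = 25662
  0101010100111111 = 16384 + 4096 + 1024 + 256 + 32 + 16 + 8 + 4 + 2 + 1 = 21823
  25662 + 21823 = 47485, and 01011100101111101 = 32768 + 8192 + 4096 + 2048 + 256 + 64 + 32 + 16 + 8 + 4 + 1 = 47485 ✓



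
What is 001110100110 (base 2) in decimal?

Sum of powers of 2 for each 1-bit:
2^1 + 2^2 + 2^5 + 2^7 + 2^8 + 2^9
= 2 + 4 + 32 + 128 + 256 + 512
= 934



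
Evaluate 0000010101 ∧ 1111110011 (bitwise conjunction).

AND: 1 only when both bits are 1
  0000010101
& 1111110011
------------
  0000010001
Decimal: 21 & 1011 = 17



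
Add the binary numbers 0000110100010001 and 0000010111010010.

Add column by column from the right: bit + bit + carry-in; write the sum mod 2, carry 1 when the sum is 2 or 3.
carry:  0001101000100000
        0000110100010001
+       0000010111010010
------------------------
       00001001011100011
(the carry out of the leftmost column, 0, becomes the leading bit)
Decimal check:
  0000110100010001 = 2048 + 1024 + 256 + 16 + 1 = 3345
  0000010111010010 = 1024 + 256 + 128 + 64 + 16 + 2 = 1490
  3345 + 1490 = 4835, and 00001001011100011 = 4096 + 512 + 128 + 64 + 32 + 2 + 1 = 4835 ✓



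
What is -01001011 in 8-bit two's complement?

Original: 01001011
Step 1 - Invert all bits: 10110100
Step 2 - Add 1: 10110101
Verification: 01001011 + 10110101 = 100000000; discarding the end carry (carry out of the top bit) leaves the 8-bit value 00000000, as required for x + (-x)



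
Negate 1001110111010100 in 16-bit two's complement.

Original (sign bit 1, negative): 1001110111010100
Step 1 - Invert all bits: 0110001000101011
Step 2 - Add 1: 0110001000101100
Verification: 1001110111010100 + 0110001000101100 = 10000000000000000; discarding the end carry (carry out of the top bit) leaves the 16-bit value 0000000000000000, as required for x + (-x)



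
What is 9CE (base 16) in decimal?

Expand by place value (powers of 16):
Digit values: C = 12, E = 14
9CE = 9 × 16^2 + 12 × 16^1 + 14 × 16^0
= 9 × 256 + 12 × 16 + 14 × 1
= 2304 + 192 + 14
= 2510



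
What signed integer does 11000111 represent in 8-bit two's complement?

Binary: 11000111
Sign bit: 1 (negative)
Invert: 00111000
Add 1:  00111001
Magnitude: 00111001 = 32 + 16 + 8 + 1 = 57
Value: -57



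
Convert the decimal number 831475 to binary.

Using repeated division by 2:
831475 ÷ 2 = 415737 remainder 1
415737 ÷ 2 = 207868 remainder 1
207868 ÷ 2 = 103934 remainder 0
103934 ÷ 2 = 51967 remainder 0
51967 ÷ 2 = 25983 remainder 1
25983 ÷ 2 = 12991 remainder 1
12991 ÷ 2 = 6495 remainder 1
6495 ÷ 2 = 3247 remainder 1
3247 ÷ 2 = 1623 remainder 1
1623 ÷ 2 = 811 remainder 1
811 ÷ 2 = 405 remainder 1
405 ÷ 2 = 202 remainder 1
202 ÷ 2 = 101 remainder 0
101 ÷ 2 = 50 remainder 1
50 ÷ 2 = 25 remainder 0
25 ÷ 2 = 12 remainder 1
12 ÷ 2 = 6 remainder 0
6 ÷ 2 = 3 remainder 0
3 ÷ 2 = 1 remainder 1
1 ÷ 2 = 0 remainder 1
Reading remainders bottom to top: 11001010111111110011



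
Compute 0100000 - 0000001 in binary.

Method 1 - Direct subtraction (column by column from the right: bit − bit − borrow-in; if negative, add 2 and borrow 1 from the next column):
borrow: 0111110
        0100000
-       0000001
---------------
        0011111

Method 2 - Add two's complement:
Two's complement of 0000001: invert → 1111110, add 1 → 1111111
  0100000
+ 1111111
---------
 10011111  (end carry out of the top bit = 1)
Discarding the end carry: 0011111
Decimal check:
  0100000 = 32
  0000001 = 1
  32 - 1 = 31, and 0011111 = 16 + 8 + 4 + 2 + 1 = 31 ✓



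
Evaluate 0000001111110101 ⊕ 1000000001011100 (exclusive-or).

XOR: 1 when bits differ
  0000001111110101
^ 1000000001011100
------------------
  1000001110101001
Decimal: 1013 ^ 32860 = 33705



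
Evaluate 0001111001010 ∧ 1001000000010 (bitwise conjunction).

AND: 1 only when both bits are 1
  0001111001010
& 1001000000010
---------------
  0001000000010
Decimal: 970 & 4610 = 514



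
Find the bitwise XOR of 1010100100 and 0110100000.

XOR: 1 when bits differ
  1010100100
^ 0110100000
------------
  1100000100
Decimal: 676 ^ 416 = 772



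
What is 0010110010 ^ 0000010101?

XOR: 1 when bits differ
  0010110010
^ 0000010101
------------
  0010100111
Decimal: 178 ^ 21 = 167



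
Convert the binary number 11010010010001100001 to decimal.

Sum of powers of 2 for each 1-bit:
2^0 + 2^5 + 2^6 + 2^10 + 2^13 + 2^16 + 2^18 + 2^19
= 1 + 32 + 64 + 1024 + 8192 + 65536 + 262144 + 524288
= 861281



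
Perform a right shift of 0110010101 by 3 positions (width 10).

Original: 0110010101 (decimal 405)
Shift right by 3 positions
Drop the 3 low bits; fill with zeros on the left
Result: 0000110010 (decimal 50)
Equivalent: 405 >> 3 = 405 ÷ 2^3 = 50



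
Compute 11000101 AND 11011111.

AND: 1 only when both bits are 1
  11000101
& 11011111
----------
  11000101
Decimal: 197 & 223 = 197



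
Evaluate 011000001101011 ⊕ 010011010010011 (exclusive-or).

XOR: 1 when bits differ
  011000001101011
^ 010011010010011
-----------------
  001011011111000
Decimal: 12395 ^ 9875 = 5880



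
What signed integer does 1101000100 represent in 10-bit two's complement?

Binary: 1101000100
Sign bit: 1 (negative)
Invert: 0010111011
Add 1:  0010111100
Magnitude: 0010111100 = 128 + 32 + 16 + 8 + 4 = 188
Value: -188



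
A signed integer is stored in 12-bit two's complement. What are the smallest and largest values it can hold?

For 12-bit two's complement:
Minimum: -2^11 = -2048
Maximum: 2^11 - 1 = 2047



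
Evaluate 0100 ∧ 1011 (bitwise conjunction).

AND: 1 only when both bits are 1
  0100
& 1011
------
  0000
Decimal: 4 & 11 = 0



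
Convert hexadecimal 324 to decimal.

Expand by place value (powers of 16):
324 = 3 × 16^2 + 2 × 16^1 + 4 × 16^0
= 3 × 256 + 2 × 16 + 4 × 1
= 768 + 32 + 4
= 804



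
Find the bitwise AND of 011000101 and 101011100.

AND: 1 only when both bits are 1
  011000101
& 101011100
-----------
  001000100
Decimal: 197 & 348 = 68



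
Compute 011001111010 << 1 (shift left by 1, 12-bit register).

Original: 011001111010 (decimal 1658)
Shift left by 1 position
Append 1 zero on the right
Result: 110011110100 (decimal 3316)
Equivalent: 1658 << 1 = 1658 × 2^1 = 3316

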